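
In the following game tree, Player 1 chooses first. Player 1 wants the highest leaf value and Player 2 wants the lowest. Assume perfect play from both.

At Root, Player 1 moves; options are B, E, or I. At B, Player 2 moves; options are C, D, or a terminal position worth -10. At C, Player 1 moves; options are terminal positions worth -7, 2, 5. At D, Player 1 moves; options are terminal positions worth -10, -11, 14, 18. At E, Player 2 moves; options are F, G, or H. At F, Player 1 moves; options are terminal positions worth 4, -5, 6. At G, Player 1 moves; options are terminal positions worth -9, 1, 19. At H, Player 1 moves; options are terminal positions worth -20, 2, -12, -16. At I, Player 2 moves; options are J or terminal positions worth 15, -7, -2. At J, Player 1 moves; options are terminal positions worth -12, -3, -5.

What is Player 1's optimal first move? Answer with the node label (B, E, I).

E

C (Player 1): max(-7, 2, 5) = 5
D (Player 1): max(-10, -11, 14, 18) = 18
B (Player 2): min(5, 18, -10) = -10
F (Player 1): max(4, -5, 6) = 6
G (Player 1): max(-9, 1, 19) = 19
H (Player 1): max(-20, 2, -12, -16) = 2
E (Player 2): min(6, 19, 2) = 2
J (Player 1): max(-12, -3, -5) = -3
I (Player 2): min(-3, 15, -7, -2) = -7
Root (Player 1): max(-10, 2, -7) = 2
Player 1 picks the child with the highest value: E (value 2).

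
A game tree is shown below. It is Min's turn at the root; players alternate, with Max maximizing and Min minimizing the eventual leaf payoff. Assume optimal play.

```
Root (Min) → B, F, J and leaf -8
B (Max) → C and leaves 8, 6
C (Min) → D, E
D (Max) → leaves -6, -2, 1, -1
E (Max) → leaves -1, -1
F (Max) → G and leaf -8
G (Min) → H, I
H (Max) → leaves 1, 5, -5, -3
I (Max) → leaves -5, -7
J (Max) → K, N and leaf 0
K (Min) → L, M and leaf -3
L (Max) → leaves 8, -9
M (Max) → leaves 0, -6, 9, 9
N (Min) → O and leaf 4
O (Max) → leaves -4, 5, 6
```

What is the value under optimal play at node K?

-3

L: max(8, -9) = 8
M: max(0, -6, 9, 9) = 9
K: min(8, 9, -3) = -3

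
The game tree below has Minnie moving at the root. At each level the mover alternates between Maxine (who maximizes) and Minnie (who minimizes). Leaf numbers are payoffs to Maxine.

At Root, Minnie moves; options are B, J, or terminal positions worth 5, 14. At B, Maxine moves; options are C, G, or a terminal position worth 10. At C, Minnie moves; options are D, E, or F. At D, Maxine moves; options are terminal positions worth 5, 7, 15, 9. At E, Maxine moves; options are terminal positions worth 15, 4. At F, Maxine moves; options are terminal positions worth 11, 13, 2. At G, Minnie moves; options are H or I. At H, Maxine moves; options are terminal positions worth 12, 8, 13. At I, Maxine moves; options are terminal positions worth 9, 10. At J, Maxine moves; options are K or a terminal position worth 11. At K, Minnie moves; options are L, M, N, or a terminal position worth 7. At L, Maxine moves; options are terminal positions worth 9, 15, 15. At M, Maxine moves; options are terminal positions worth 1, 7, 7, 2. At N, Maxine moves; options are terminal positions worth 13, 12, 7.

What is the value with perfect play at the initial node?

D (Maxine): max(5, 7, 15, 9) = 15
E (Maxine): max(15, 4) = 15
F (Maxine): max(11, 13, 2) = 13
C (Minnie): min(15, 15, 13) = 13
H (Maxine): max(12, 8, 13) = 13
I (Maxine): max(9, 10) = 10
G (Minnie): min(13, 10) = 10
B (Maxine): max(13, 10, 10) = 13
L (Maxine): max(9, 15, 15) = 15
M (Maxine): max(1, 7, 7, 2) = 7
N (Maxine): max(13, 12, 7) = 13
K (Minnie): min(15, 7, 13, 7) = 7
J (Maxine): max(7, 11) = 11
Root (Minnie): min(13, 11, 5, 14) = 5

5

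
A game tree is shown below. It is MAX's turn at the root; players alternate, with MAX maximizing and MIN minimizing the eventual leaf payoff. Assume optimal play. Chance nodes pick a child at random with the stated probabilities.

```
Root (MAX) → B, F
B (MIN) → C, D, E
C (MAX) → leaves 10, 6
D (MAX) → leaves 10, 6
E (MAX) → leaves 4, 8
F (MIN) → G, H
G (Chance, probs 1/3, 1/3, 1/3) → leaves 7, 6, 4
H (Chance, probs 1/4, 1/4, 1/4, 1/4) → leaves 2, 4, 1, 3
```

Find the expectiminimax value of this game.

C (MAX): max(10, 6) = 10
D (MAX): max(10, 6) = 10
E (MAX): max(4, 8) = 8
B (MIN): min(10, 10, 8) = 8
G (Chance): 1/3·7 + 1/3·6 + 1/3·4 = 5.67
H (Chance): 1/4·2 + 1/4·4 + 1/4·1 + 1/4·3 = 2.5
F (MIN): min(5.67, 2.5) = 2.5
Root (MAX): max(8, 2.5) = 8

8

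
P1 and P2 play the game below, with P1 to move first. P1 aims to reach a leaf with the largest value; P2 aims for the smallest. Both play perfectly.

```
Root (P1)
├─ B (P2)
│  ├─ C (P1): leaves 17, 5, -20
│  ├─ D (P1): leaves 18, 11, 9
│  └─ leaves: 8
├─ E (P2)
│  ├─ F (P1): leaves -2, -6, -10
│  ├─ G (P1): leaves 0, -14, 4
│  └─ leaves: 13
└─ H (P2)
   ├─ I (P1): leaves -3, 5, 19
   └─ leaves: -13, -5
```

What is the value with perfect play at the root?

C (P1): max(17, 5, -20) = 17
D (P1): max(18, 11, 9) = 18
B (P2): min(17, 18, 8) = 8
F (P1): max(-2, -6, -10) = -2
G (P1): max(0, -14, 4) = 4
E (P2): min(-2, 4, 13) = -2
I (P1): max(-3, 5, 19) = 19
H (P2): min(19, -13, -5) = -13
Root (P1): max(8, -2, -13) = 8

8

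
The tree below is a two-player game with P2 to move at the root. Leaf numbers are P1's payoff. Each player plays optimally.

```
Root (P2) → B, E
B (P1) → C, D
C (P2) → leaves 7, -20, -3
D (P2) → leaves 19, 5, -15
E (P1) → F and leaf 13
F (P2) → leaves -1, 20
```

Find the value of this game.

C (P2): min(7, -20, -3) = -20
D (P2): min(19, 5, -15) = -15
B (P1): max(-20, -15) = -15
F (P2): min(-1, 20) = -1
E (P1): max(-1, 13) = 13
Root (P2): min(-15, 13) = -15

-15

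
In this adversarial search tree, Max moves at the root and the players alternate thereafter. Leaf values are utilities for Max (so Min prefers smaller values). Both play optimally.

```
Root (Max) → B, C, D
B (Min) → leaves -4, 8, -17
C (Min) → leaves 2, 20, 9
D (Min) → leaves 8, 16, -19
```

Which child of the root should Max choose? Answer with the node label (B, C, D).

C

B (Min): min(-4, 8, -17) = -17
C (Min): min(2, 20, 9) = 2
D (Min): min(8, 16, -19) = -19
Root (Max): max(-17, 2, -19) = 2
Max picks the child with the highest value: C (value 2).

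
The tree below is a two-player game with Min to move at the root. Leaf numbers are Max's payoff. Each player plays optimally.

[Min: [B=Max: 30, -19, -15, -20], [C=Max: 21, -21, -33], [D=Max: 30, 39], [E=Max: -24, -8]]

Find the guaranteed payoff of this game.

B (Max): max(30, -19, -15, -20) = 30
C (Max): max(21, -21, -33) = 21
D (Max): max(30, 39) = 39
E (Max): max(-24, -8) = -8
Root (Min): min(30, 21, 39, -8) = -8

-8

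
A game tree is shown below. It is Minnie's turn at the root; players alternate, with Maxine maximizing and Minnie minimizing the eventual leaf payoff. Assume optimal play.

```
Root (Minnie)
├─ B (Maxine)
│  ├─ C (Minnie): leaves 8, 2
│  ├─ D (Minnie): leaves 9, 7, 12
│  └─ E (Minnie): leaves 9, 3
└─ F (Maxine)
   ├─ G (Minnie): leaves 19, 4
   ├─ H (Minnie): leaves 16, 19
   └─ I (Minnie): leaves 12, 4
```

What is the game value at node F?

16

G: min(19, 4) = 4
H: min(16, 19) = 16
I: min(12, 4) = 4
F: max(4, 16, 4) = 16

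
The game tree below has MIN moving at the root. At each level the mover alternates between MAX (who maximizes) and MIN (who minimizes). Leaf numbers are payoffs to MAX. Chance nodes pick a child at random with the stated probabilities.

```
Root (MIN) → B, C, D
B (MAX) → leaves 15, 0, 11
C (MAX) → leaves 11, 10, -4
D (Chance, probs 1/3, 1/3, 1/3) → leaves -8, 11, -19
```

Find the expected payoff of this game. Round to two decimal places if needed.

B (MAX): max(15, 0, 11) = 15
C (MAX): max(11, 10, -4) = 11
D (Chance): 1/3·-8 + 1/3·11 + 1/3·-19 = -5.33
Root (MIN): min(15, 11, -5.33) = -5.33

-5.33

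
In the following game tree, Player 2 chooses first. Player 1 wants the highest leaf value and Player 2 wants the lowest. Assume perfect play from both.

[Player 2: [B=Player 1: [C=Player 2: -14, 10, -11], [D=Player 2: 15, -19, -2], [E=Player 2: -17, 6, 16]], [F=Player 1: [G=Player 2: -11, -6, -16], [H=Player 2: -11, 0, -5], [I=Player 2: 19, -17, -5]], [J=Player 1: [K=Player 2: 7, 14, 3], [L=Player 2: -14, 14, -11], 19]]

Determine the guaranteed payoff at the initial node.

C (Player 2): min(-14, 10, -11) = -14
D (Player 2): min(15, -19, -2) = -19
E (Player 2): min(-17, 6, 16) = -17
B (Player 1): max(-14, -19, -17) = -14
G (Player 2): min(-11, -6, -16) = -16
H (Player 2): min(-11, 0, -5) = -11
I (Player 2): min(19, -17, -5) = -17
F (Player 1): max(-16, -11, -17) = -11
K (Player 2): min(7, 14, 3) = 3
L (Player 2): min(-14, 14, -11) = -14
J (Player 1): max(3, -14, 19) = 19
Root (Player 2): min(-14, -11, 19) = -14

-14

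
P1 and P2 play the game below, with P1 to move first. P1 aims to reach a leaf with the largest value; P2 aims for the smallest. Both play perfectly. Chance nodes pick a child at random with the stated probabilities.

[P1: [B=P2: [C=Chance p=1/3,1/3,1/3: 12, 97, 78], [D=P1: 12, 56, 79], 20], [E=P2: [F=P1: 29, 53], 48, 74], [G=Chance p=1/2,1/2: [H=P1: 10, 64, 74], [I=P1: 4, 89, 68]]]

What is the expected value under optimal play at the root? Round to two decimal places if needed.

C (Chance): 1/3·12 + 1/3·97 + 1/3·78 = 62.33
D (P1): max(12, 56, 79) = 79
B (P2): min(62.33, 79, 20) = 20
F (P1): max(29, 53) = 53
E (P2): min(53, 48, 74) = 48
H (P1): max(10, 64, 74) = 74
I (P1): max(4, 89, 68) = 89
G (Chance): 1/2·74 + 1/2·89 = 81.5
Root (P1): max(20, 48, 81.5) = 81.5

81.5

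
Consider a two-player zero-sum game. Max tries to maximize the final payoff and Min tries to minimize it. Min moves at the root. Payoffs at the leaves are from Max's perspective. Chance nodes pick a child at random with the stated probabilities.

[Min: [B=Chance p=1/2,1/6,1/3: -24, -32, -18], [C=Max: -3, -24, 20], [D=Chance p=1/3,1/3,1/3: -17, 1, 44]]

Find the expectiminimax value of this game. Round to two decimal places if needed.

-23.33

B (Chance): 1/2·-24 + 1/6·-32 + 1/3·-18 = -23.33
C (Max): max(-3, -24, 20) = 20
D (Chance): 1/3·-17 + 1/3·1 + 1/3·44 = 9.33
Root (Min): min(-23.33, 20, 9.33) = -23.33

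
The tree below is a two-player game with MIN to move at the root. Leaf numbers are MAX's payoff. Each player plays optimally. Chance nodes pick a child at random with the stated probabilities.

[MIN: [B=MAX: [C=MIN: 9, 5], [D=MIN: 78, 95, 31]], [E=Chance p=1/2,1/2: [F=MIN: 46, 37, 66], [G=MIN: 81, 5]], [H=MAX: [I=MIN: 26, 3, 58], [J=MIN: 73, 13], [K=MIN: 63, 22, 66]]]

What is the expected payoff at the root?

C (MIN): min(9, 5) = 5
D (MIN): min(78, 95, 31) = 31
B (MAX): max(5, 31) = 31
F (MIN): min(46, 37, 66) = 37
G (MIN): min(81, 5) = 5
E (Chance): 1/2·37 + 1/2·5 = 21
I (MIN): min(26, 3, 58) = 3
J (MIN): min(73, 13) = 13
K (MIN): min(63, 22, 66) = 22
H (MAX): max(3, 13, 22) = 22
Root (MIN): min(31, 21, 22) = 21

21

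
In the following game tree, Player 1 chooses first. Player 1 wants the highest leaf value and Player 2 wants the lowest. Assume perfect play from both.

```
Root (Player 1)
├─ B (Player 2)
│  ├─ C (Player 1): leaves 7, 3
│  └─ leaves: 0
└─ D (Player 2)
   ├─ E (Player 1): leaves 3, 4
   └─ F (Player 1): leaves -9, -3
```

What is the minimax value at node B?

C: max(7, 3) = 7
B: min(7, 0) = 0

0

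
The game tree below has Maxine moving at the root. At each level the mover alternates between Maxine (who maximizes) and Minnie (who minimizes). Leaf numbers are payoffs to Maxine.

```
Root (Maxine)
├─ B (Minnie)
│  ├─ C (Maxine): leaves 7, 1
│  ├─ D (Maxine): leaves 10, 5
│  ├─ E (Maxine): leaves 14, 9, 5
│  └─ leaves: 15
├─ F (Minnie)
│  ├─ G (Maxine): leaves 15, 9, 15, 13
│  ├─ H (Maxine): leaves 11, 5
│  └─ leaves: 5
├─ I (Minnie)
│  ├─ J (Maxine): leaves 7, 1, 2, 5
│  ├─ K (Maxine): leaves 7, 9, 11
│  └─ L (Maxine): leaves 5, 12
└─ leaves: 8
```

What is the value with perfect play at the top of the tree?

C (Maxine): max(7, 1) = 7
D (Maxine): max(10, 5) = 10
E (Maxine): max(14, 9, 5) = 14
B (Minnie): min(7, 10, 14, 15) = 7
G (Maxine): max(15, 9, 15, 13) = 15
H (Maxine): max(11, 5) = 11
F (Minnie): min(15, 11, 5) = 5
J (Maxine): max(7, 1, 2, 5) = 7
K (Maxine): max(7, 9, 11) = 11
L (Maxine): max(5, 12) = 12
I (Minnie): min(7, 11, 12) = 7
Root (Maxine): max(7, 5, 7, 8) = 8

8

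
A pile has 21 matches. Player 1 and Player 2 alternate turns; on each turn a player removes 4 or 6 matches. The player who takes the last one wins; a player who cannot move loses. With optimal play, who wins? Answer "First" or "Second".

Positions where the player to move wins (W) vs loses (L):
i:   0  1  2  3  4  5  6  7  8  9 10 11 12 13 14 15 16 17 18 19 20 21
     L  L  L  L  W  W  W  W  W  W  L  L  L  L  W  W  W  W  W  W  L  L
Position 21 is L, so the second player wins.

Second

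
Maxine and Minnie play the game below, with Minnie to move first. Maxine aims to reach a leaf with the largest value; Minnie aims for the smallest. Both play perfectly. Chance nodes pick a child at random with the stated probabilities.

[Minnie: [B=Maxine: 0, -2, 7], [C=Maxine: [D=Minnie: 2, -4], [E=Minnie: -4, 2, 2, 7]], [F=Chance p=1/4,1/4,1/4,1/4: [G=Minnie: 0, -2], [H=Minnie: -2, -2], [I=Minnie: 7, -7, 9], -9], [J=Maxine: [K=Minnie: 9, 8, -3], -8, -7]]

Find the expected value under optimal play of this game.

B (Maxine): max(0, -2, 7) = 7
D (Minnie): min(2, -4) = -4
E (Minnie): min(-4, 2, 2, 7) = -4
C (Maxine): max(-4, -4) = -4
G (Minnie): min(0, -2) = -2
H (Minnie): min(-2, -2) = -2
I (Minnie): min(7, -7, 9) = -7
F (Chance): 1/4·-2 + 1/4·-2 + 1/4·-7 + 1/4·-9 = -5
K (Minnie): min(9, 8, -3) = -3
J (Maxine): max(-3, -8, -7) = -3
Root (Minnie): min(7, -4, -5, -3) = -5

-5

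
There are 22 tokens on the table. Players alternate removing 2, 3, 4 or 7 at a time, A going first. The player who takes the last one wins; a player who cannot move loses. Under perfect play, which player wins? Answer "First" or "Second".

Positions where the player to move wins (W) vs loses (L):
i:   0  1  2  3  4  5  6  7  8  9 10 11 12 13 14 15 16 17 18 19 20 21 22
     L  L  W  W  W  W  L  W  W  W  W  L  L  W  W  W  W  L  W  W  W  W  L
Position 22 is L, so the second player wins.

Second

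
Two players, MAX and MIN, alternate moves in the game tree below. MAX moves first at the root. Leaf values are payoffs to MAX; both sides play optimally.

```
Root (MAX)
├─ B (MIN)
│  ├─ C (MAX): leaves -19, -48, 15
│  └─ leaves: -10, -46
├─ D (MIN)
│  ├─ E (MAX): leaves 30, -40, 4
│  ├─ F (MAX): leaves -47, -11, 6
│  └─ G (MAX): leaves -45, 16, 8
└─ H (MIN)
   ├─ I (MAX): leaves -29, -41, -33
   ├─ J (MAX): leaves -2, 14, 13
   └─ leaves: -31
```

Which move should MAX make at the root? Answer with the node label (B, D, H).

D

C (MAX): max(-19, -48, 15) = 15
B (MIN): min(15, -10, -46) = -46
E (MAX): max(30, -40, 4) = 30
F (MAX): max(-47, -11, 6) = 6
G (MAX): max(-45, 16, 8) = 16
D (MIN): min(30, 6, 16) = 6
I (MAX): max(-29, -41, -33) = -29
J (MAX): max(-2, 14, 13) = 14
H (MIN): min(-29, 14, -31) = -31
Root (MAX): max(-46, 6, -31) = 6
MAX picks the child with the highest value: D (value 6).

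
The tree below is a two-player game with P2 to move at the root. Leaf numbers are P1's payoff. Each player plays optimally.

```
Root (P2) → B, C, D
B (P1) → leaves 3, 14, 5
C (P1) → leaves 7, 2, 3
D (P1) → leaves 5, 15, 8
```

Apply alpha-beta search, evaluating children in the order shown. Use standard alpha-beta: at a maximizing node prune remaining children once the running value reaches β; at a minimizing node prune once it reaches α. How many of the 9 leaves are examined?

B [α=-∞,β=+∞]: v=14
C [α=-∞,β=14]: v=7
D [α=-∞,β=7]: v=15 after child 2 ≥ β → β-cutoff, skip 1
Root [α=-∞,β=+∞]: v=7
Leaves evaluated: 8 of 9.

8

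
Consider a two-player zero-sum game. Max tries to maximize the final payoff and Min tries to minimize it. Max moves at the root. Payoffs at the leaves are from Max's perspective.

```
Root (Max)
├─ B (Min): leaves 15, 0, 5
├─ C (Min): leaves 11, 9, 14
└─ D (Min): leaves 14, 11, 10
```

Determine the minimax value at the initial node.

B (Min): min(15, 0, 5) = 0
C (Min): min(11, 9, 14) = 9
D (Min): min(14, 11, 10) = 10
Root (Max): max(0, 9, 10) = 10

10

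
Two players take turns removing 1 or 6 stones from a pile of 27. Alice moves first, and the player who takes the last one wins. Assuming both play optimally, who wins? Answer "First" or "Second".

First

Mark each pile size as W (mover wins) or L (mover loses):
i:   0  1  2  3  4  5  6  7  8  9 10 11 12 13 14 15 16 17 18 19 20 21 22 23 24 25 26 27
     L  W  L  W  L  W  W  L  W  L  W  L  W  W  L  W  L  W  L  W  W  L  W  L  W  L  W  W
Position 27 is W, so the first player wins.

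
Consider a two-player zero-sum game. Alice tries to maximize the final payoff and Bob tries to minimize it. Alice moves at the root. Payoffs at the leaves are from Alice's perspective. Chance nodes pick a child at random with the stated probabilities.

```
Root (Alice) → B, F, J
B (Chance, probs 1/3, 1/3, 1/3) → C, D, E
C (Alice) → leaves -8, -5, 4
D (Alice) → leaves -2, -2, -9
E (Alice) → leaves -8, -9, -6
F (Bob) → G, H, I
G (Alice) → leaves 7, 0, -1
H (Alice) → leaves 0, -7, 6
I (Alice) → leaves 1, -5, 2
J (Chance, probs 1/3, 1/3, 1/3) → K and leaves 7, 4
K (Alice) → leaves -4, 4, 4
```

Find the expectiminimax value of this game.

C (Alice): max(-8, -5, 4) = 4
D (Alice): max(-2, -2, -9) = -2
E (Alice): max(-8, -9, -6) = -6
B (Chance): 1/3·4 + 1/3·-2 + 1/3·-6 = -1.33
G (Alice): max(7, 0, -1) = 7
H (Alice): max(0, -7, 6) = 6
I (Alice): max(1, -5, 2) = 2
F (Bob): min(7, 6, 2) = 2
K (Alice): max(-4, 4, 4) = 4
J (Chance): 1/3·4 + 1/3·7 + 1/3·4 = 5
Root (Alice): max(-1.33, 2, 5) = 5

5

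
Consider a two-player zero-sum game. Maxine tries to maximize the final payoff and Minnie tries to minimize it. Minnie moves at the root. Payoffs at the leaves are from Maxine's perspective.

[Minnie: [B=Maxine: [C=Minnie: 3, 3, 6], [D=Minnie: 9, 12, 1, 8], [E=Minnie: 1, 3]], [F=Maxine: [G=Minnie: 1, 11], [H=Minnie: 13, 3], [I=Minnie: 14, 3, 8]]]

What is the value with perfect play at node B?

3

C: min(3, 3, 6) = 3
D: min(9, 12, 1, 8) = 1
E: min(1, 3) = 1
B: max(3, 1, 1) = 3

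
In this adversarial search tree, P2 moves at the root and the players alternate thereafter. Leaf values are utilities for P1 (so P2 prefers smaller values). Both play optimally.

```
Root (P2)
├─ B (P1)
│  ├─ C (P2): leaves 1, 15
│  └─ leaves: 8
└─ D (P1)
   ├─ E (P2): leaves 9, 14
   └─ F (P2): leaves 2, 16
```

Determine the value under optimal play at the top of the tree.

8

C (P2): min(1, 15) = 1
B (P1): max(1, 8) = 8
E (P2): min(9, 14) = 9
F (P2): min(2, 16) = 2
D (P1): max(9, 2) = 9
Root (P2): min(8, 9) = 8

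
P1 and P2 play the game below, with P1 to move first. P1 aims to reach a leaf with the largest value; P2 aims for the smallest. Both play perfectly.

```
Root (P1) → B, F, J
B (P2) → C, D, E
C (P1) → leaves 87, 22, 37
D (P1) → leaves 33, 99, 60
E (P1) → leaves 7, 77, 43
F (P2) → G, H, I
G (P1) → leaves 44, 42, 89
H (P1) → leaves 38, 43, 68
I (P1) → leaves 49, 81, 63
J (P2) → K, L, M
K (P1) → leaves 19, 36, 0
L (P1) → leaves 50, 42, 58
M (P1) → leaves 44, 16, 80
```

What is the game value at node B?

77

C: max(87, 22, 37) = 87
D: max(33, 99, 60) = 99
E: max(7, 77, 43) = 77
B: min(87, 99, 77) = 77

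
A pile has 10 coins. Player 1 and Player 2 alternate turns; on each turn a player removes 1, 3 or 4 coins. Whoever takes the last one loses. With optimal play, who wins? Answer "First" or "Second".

Positions where the player to move wins (W) vs loses (L):
i:   0  1  2  3  4  5  6  7  8  9 10
     W  L  W  L  W  W  W  W  L  W  L
Position 10 is L, so the second player wins.

Second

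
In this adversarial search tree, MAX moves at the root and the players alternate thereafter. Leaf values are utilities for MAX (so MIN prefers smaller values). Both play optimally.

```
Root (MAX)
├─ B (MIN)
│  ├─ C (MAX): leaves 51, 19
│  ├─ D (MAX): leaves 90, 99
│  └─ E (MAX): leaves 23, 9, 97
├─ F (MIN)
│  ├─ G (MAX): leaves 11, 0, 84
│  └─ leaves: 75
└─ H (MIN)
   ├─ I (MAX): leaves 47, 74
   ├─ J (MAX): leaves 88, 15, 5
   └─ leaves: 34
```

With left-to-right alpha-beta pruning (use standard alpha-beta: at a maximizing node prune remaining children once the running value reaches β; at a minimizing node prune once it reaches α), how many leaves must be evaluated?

12

C [α=-∞,β=+∞]: v=51
D [α=-∞,β=51]: v=90 after child 1 ≥ β → β-cutoff, skip 1
E [α=-∞,β=51]: v=97
B [α=-∞,β=+∞]: v=51
G [α=51,β=+∞]: v=84
F [α=51,β=+∞]: v=75
I [α=75,β=+∞]: v=74
H [α=75,β=+∞]: v=74 after child 1 ≤ α → α-cutoff, skip 2
Root [α=-∞,β=+∞]: v=75
Leaves evaluated: 12 of 17.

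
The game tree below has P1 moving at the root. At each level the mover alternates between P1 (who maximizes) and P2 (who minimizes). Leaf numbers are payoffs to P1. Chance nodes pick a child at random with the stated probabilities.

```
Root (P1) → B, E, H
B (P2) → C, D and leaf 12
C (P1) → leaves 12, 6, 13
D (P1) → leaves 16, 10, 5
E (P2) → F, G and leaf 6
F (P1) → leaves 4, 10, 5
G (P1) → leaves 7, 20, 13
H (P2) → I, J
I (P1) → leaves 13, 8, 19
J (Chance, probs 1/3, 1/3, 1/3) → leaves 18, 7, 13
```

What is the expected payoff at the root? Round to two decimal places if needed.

C (P1): max(12, 6, 13) = 13
D (P1): max(16, 10, 5) = 16
B (P2): min(13, 16, 12) = 12
F (P1): max(4, 10, 5) = 10
G (P1): max(7, 20, 13) = 20
E (P2): min(10, 20, 6) = 6
I (P1): max(13, 8, 19) = 19
J (Chance): 1/3·18 + 1/3·7 + 1/3·13 = 12.67
H (P2): min(19, 12.67) = 12.67
Root (P1): max(12, 6, 12.67) = 12.67

12.67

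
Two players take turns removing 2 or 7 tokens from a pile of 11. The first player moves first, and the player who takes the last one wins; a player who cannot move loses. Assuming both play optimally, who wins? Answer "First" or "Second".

Compute winning (W) and losing (L) positions by backward induction:
i:   0  1  2  3  4  5  6  7  8  9 10 11
     L  L  W  W  L  L  W  W  W  L  L  W
Position 11 is W, so the first player wins.

First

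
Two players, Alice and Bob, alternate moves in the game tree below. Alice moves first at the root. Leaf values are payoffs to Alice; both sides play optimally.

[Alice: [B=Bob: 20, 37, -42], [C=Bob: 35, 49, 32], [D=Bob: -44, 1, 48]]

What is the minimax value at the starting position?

32

B (Bob): min(20, 37, -42) = -42
C (Bob): min(35, 49, 32) = 32
D (Bob): min(-44, 1, 48) = -44
Root (Alice): max(-42, 32, -44) = 32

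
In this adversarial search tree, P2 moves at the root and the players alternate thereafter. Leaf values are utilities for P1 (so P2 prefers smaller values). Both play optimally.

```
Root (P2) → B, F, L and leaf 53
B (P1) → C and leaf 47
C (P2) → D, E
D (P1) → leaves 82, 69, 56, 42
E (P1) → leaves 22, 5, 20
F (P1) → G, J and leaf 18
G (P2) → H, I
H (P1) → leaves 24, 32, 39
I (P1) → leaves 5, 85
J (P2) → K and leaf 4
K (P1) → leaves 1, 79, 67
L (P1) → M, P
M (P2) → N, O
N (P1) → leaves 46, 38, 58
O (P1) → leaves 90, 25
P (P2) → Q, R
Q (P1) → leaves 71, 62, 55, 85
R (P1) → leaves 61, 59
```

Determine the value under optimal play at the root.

39

D (P1): max(82, 69, 56, 42) = 82
E (P1): max(22, 5, 20) = 22
C (P2): min(82, 22) = 22
B (P1): max(22, 47) = 47
H (P1): max(24, 32, 39) = 39
I (P1): max(5, 85) = 85
G (P2): min(39, 85) = 39
K (P1): max(1, 79, 67) = 79
J (P2): min(79, 4) = 4
F (P1): max(39, 4, 18) = 39
N (P1): max(46, 38, 58) = 58
O (P1): max(90, 25) = 90
M (P2): min(58, 90) = 58
Q (P1): max(71, 62, 55, 85) = 85
R (P1): max(61, 59) = 61
P (P2): min(85, 61) = 61
L (P1): max(58, 61) = 61
Root (P2): min(47, 39, 61, 53) = 39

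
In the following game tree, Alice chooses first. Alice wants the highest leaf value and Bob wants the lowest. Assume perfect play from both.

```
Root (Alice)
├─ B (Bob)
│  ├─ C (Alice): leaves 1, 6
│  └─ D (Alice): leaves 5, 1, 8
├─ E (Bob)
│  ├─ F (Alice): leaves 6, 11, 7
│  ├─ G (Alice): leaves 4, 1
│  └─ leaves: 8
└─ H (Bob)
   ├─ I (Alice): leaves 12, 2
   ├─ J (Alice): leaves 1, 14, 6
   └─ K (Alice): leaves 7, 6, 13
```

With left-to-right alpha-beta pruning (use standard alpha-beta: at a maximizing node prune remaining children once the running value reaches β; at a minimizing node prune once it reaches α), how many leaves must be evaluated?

C [α=-∞,β=+∞]: v=6
D [α=-∞,β=6]: v=8
B [α=-∞,β=+∞]: v=6
F [α=6,β=+∞]: v=11
G [α=6,β=11]: v=4
E [α=6,β=+∞]: v=4 after child 2 ≤ α → α-cutoff, skip 1
I [α=6,β=+∞]: v=12
J [α=6,β=12]: v=14 after child 2 ≥ β → β-cutoff, skip 1
K [α=6,β=12]: v=13
H [α=6,β=+∞]: v=12
Root [α=-∞,β=+∞]: v=12
Leaves evaluated: 17 of 19.

17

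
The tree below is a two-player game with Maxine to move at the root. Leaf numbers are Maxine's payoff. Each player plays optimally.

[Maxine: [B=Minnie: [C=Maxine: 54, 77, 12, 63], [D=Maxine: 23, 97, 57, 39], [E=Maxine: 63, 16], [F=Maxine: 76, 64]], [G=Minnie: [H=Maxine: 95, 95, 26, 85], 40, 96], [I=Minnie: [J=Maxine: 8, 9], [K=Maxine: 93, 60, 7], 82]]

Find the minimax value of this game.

C (Maxine): max(54, 77, 12, 63) = 77
D (Maxine): max(23, 97, 57, 39) = 97
E (Maxine): max(63, 16) = 63
F (Maxine): max(76, 64) = 76
B (Minnie): min(77, 97, 63, 76) = 63
H (Maxine): max(95, 95, 26, 85) = 95
G (Minnie): min(95, 40, 96) = 40
J (Maxine): max(8, 9) = 9
K (Maxine): max(93, 60, 7) = 93
I (Minnie): min(9, 93, 82) = 9
Root (Maxine): max(63, 40, 9) = 63

63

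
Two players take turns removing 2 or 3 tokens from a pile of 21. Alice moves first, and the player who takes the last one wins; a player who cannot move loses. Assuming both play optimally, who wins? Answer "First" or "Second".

Second

i:   0  1  2  3  4  5  6  7  8  9 10 11 12 13 14 15 16 17 18 19 20 21
     L  L  W  W  W  L  L  W  W  W  L  L  W  W  W  L  L  W  W  W  L  L
Position 21 is L, so the second player wins.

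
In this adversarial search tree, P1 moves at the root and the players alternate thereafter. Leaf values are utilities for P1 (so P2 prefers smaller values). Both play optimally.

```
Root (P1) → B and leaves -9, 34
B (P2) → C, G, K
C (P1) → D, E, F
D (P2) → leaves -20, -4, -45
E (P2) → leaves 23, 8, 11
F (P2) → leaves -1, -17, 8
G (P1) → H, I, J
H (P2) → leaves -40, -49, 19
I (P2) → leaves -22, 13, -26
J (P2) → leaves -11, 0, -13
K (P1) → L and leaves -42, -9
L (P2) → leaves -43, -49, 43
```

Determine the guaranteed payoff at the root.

D (P2): min(-20, -4, -45) = -45
E (P2): min(23, 8, 11) = 8
F (P2): min(-1, -17, 8) = -17
C (P1): max(-45, 8, -17) = 8
H (P2): min(-40, -49, 19) = -49
I (P2): min(-22, 13, -26) = -26
J (P2): min(-11, 0, -13) = -13
G (P1): max(-49, -26, -13) = -13
L (P2): min(-43, -49, 43) = -49
K (P1): max(-49, -42, -9) = -9
B (P2): min(8, -13, -9) = -13
Root (P1): max(-13, -9, 34) = 34

34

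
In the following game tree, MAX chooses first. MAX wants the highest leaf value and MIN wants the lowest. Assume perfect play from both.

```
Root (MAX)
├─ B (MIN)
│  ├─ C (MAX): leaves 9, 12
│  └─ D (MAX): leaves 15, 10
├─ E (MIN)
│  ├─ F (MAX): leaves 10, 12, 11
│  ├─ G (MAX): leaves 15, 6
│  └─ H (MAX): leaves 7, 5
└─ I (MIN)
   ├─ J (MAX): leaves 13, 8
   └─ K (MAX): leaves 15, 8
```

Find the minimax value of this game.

C (MAX): max(9, 12) = 12
D (MAX): max(15, 10) = 15
B (MIN): min(12, 15) = 12
F (MAX): max(10, 12, 11) = 12
G (MAX): max(15, 6) = 15
H (MAX): max(7, 5) = 7
E (MIN): min(12, 15, 7) = 7
J (MAX): max(13, 8) = 13
K (MAX): max(15, 8) = 15
I (MIN): min(13, 15) = 13
Root (MAX): max(12, 7, 13) = 13

13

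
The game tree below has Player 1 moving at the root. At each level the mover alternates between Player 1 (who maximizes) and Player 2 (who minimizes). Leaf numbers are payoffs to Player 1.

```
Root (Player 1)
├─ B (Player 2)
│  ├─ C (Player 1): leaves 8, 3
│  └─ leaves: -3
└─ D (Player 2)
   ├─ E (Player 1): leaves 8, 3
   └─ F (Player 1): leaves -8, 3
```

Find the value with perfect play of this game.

3

C (Player 1): max(8, 3) = 8
B (Player 2): min(8, -3) = -3
E (Player 1): max(8, 3) = 8
F (Player 1): max(-8, 3) = 3
D (Player 2): min(8, 3) = 3
Root (Player 1): max(-3, 3) = 3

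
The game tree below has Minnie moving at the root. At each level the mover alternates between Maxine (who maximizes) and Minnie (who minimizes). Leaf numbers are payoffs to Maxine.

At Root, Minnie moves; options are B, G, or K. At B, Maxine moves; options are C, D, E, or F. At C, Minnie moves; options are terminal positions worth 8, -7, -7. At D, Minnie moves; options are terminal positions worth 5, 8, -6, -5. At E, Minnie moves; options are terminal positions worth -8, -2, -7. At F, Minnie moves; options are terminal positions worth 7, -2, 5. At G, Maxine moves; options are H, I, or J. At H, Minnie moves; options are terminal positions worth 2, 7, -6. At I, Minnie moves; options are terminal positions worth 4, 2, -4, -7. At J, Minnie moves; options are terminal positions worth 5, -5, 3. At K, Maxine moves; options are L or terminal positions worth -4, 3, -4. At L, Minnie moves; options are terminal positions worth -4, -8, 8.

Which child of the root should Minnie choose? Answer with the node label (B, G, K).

G

C (Minnie): min(8, -7, -7) = -7
D (Minnie): min(5, 8, -6, -5) = -6
E (Minnie): min(-8, -2, -7) = -8
F (Minnie): min(7, -2, 5) = -2
B (Maxine): max(-7, -6, -8, -2) = -2
H (Minnie): min(2, 7, -6) = -6
I (Minnie): min(4, 2, -4, -7) = -7
J (Minnie): min(5, -5, 3) = -5
G (Maxine): max(-6, -7, -5) = -5
L (Minnie): min(-4, -8, 8) = -8
K (Maxine): max(-8, -4, 3, -4) = 3
Root (Minnie): min(-2, -5, 3) = -5
Minnie picks the child with the lowest value: G (value -5).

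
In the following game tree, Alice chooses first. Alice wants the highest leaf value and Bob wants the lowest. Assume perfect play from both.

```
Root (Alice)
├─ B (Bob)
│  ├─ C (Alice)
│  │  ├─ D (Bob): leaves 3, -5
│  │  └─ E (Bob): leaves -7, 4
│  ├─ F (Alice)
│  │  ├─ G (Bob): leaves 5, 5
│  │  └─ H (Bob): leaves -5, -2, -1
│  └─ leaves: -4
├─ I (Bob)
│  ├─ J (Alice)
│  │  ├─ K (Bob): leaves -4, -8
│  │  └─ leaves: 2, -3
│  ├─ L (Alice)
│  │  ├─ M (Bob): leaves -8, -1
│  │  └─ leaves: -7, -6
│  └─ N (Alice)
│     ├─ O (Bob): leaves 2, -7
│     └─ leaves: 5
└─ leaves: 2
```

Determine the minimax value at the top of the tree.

2

D (Bob): min(3, -5) = -5
E (Bob): min(-7, 4) = -7
C (Alice): max(-5, -7) = -5
G (Bob): min(5, 5) = 5
H (Bob): min(-5, -2, -1) = -5
F (Alice): max(5, -5) = 5
B (Bob): min(-5, 5, -4) = -5
K (Bob): min(-4, -8) = -8
J (Alice): max(-8, 2, -3) = 2
M (Bob): min(-8, -1) = -8
L (Alice): max(-8, -7, -6) = -6
O (Bob): min(2, -7) = -7
N (Alice): max(-7, 5) = 5
I (Bob): min(2, -6, 5) = -6
Root (Alice): max(-5, -6, 2) = 2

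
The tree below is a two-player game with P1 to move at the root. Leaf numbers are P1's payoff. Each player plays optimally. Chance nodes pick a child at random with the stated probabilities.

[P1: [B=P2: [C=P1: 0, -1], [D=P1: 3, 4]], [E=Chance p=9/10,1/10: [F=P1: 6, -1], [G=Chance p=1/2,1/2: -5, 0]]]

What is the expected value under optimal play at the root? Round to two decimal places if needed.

C (P1): max(0, -1) = 0
D (P1): max(3, 4) = 4
B (P2): min(0, 4) = 0
F (P1): max(6, -1) = 6
G (Chance): 1/2·-5 + 1/2·0 = -2.5
E (Chance): 9/10·6 + 1/10·-2.5 = 5.15
Root (P1): max(0, 5.15) = 5.15

5.15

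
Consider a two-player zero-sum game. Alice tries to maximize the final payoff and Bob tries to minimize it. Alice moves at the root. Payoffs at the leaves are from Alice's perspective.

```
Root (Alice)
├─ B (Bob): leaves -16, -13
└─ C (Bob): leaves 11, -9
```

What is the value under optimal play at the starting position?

-9

B (Bob): min(-16, -13) = -16
C (Bob): min(11, -9) = -9
Root (Alice): max(-16, -9) = -9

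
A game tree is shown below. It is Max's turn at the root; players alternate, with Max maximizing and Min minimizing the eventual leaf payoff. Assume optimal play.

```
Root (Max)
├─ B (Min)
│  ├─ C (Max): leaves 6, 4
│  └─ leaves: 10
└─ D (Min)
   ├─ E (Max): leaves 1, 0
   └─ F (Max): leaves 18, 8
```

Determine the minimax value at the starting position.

6

C (Max): max(6, 4) = 6
B (Min): min(6, 10) = 6
E (Max): max(1, 0) = 1
F (Max): max(18, 8) = 18
D (Min): min(1, 18) = 1
Root (Max): max(6, 1) = 6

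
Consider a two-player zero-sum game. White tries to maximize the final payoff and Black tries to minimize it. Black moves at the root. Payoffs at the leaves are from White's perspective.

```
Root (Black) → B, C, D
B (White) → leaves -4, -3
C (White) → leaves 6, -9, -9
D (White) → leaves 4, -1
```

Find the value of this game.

-3

B (White): max(-4, -3) = -3
C (White): max(6, -9, -9) = 6
D (White): max(4, -1) = 4
Root (Black): min(-3, 6, 4) = -3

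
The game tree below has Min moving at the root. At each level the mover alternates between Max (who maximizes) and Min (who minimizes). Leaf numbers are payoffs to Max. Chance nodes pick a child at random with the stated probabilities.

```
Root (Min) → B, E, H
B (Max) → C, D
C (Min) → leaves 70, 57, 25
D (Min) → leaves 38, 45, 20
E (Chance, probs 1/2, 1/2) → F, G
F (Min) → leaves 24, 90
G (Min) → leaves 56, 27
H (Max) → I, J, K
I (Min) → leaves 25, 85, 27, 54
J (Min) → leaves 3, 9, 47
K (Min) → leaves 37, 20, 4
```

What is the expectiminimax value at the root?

25

C (Min): min(70, 57, 25) = 25
D (Min): min(38, 45, 20) = 20
B (Max): max(25, 20) = 25
F (Min): min(24, 90) = 24
G (Min): min(56, 27) = 27
E (Chance): 1/2·24 + 1/2·27 = 25.5
I (Min): min(25, 85, 27, 54) = 25
J (Min): min(3, 9, 47) = 3
K (Min): min(37, 20, 4) = 4
H (Max): max(25, 3, 4) = 25
Root (Min): min(25, 25.5, 25) = 25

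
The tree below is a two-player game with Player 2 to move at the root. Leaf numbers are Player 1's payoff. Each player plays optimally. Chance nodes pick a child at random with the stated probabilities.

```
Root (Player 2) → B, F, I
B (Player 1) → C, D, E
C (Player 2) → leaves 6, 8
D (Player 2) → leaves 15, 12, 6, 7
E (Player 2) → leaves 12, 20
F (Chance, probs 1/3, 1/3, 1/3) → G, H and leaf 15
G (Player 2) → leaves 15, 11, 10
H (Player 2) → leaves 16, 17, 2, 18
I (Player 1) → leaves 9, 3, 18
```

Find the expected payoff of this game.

C (Player 2): min(6, 8) = 6
D (Player 2): min(15, 12, 6, 7) = 6
E (Player 2): min(12, 20) = 12
B (Player 1): max(6, 6, 12) = 12
G (Player 2): min(15, 11, 10) = 10
H (Player 2): min(16, 17, 2, 18) = 2
F (Chance): 1/3·10 + 1/3·2 + 1/3·15 = 9
I (Player 1): max(9, 3, 18) = 18
Root (Player 2): min(12, 9, 18) = 9

9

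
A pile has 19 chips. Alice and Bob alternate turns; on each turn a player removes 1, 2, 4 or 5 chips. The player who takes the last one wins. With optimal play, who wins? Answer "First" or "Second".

First

i:   0  1  2  3  4  5  6  7  8  9 10 11 12 13 14 15 16 17 18 19
     L  W  W  L  W  W  L  W  W  L  W  W  L  W  W  L  W  W  L  W
Position 19 is W, so the first player wins.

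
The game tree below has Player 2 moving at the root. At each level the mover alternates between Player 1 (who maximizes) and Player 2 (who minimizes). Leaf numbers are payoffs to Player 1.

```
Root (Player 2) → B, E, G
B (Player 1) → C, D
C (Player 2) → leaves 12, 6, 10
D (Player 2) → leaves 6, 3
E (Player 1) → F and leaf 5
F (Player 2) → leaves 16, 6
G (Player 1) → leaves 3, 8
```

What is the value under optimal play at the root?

6

C (Player 2): min(12, 6, 10) = 6
D (Player 2): min(6, 3) = 3
B (Player 1): max(6, 3) = 6
F (Player 2): min(16, 6) = 6
E (Player 1): max(6, 5) = 6
G (Player 1): max(3, 8) = 8
Root (Player 2): min(6, 6, 8) = 6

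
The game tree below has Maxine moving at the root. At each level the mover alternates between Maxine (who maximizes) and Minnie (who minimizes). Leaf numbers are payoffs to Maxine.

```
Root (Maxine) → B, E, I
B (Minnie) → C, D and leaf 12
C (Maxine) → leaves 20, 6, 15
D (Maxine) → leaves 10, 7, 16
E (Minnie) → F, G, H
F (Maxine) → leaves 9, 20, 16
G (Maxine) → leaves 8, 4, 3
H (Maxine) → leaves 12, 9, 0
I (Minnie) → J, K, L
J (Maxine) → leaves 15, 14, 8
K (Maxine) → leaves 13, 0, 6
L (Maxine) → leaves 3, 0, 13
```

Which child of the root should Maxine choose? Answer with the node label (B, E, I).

C (Maxine): max(20, 6, 15) = 20
D (Maxine): max(10, 7, 16) = 16
B (Minnie): min(20, 16, 12) = 12
F (Maxine): max(9, 20, 16) = 20
G (Maxine): max(8, 4, 3) = 8
H (Maxine): max(12, 9, 0) = 12
E (Minnie): min(20, 8, 12) = 8
J (Maxine): max(15, 14, 8) = 15
K (Maxine): max(13, 0, 6) = 13
L (Maxine): max(3, 0, 13) = 13
I (Minnie): min(15, 13, 13) = 13
Root (Maxine): max(12, 8, 13) = 13
Maxine picks the child with the highest value: I (value 13).

I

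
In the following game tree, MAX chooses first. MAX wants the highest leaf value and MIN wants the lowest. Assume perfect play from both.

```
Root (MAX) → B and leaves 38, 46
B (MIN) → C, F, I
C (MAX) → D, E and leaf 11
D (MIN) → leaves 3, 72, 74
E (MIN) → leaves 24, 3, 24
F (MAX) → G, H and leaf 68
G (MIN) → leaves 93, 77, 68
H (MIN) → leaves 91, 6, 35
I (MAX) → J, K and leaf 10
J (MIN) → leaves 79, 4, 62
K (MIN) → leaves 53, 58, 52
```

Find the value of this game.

46

D (MIN): min(3, 72, 74) = 3
E (MIN): min(24, 3, 24) = 3
C (MAX): max(3, 3, 11) = 11
G (MIN): min(93, 77, 68) = 68
H (MIN): min(91, 6, 35) = 6
F (MAX): max(68, 6, 68) = 68
J (MIN): min(79, 4, 62) = 4
K (MIN): min(53, 58, 52) = 52
I (MAX): max(4, 52, 10) = 52
B (MIN): min(11, 68, 52) = 11
Root (MAX): max(11, 38, 46) = 46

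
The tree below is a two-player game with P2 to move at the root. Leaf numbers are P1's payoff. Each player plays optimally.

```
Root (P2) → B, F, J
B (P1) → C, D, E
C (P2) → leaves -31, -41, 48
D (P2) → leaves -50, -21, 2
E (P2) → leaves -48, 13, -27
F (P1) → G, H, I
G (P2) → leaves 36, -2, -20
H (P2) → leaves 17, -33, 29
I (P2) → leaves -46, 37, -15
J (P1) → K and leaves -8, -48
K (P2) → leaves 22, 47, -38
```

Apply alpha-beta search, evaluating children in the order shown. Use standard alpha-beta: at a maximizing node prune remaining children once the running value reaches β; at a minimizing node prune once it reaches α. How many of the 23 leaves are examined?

C [α=-∞,β=+∞]: v=-41
D [α=-41,β=+∞]: v=-50 after child 1 ≤ α → α-cutoff, skip 2
E [α=-41,β=+∞]: v=-48 after child 1 ≤ α → α-cutoff, skip 2
B [α=-∞,β=+∞]: v=-41
G [α=-∞,β=-41]: v=-20
F [α=-∞,β=-41]: v=-20 after child 1 ≥ β → β-cutoff, skip 2
K [α=-∞,β=-41]: v=-38
J [α=-∞,β=-41]: v=-38 after child 1 ≥ β → β-cutoff, skip 2
Root [α=-∞,β=+∞]: v=-41
Leaves evaluated: 11 of 23.

11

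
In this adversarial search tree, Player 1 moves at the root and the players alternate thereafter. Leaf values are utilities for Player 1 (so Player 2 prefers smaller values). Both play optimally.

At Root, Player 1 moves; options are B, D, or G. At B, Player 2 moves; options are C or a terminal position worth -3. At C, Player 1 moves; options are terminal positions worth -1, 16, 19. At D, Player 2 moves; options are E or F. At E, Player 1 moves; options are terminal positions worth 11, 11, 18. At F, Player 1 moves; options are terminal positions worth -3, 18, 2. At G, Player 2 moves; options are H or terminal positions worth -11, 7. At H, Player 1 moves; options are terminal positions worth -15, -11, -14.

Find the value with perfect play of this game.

C (Player 1): max(-1, 16, 19) = 19
B (Player 2): min(19, -3) = -3
E (Player 1): max(11, 11, 18) = 18
F (Player 1): max(-3, 18, 2) = 18
D (Player 2): min(18, 18) = 18
H (Player 1): max(-15, -11, -14) = -11
G (Player 2): min(-11, -11, 7) = -11
Root (Player 1): max(-3, 18, -11) = 18

18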